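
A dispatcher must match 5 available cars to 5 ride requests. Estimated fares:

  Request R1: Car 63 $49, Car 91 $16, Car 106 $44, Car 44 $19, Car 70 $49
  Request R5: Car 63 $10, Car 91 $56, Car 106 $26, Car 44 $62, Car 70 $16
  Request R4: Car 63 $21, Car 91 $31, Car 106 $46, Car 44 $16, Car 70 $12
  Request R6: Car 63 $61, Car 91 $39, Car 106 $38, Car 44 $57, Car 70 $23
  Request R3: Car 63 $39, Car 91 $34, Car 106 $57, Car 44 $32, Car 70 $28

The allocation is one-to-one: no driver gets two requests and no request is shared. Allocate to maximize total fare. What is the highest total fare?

Optimal: Car 63→Request R6 ($61), Car 91→Request R4 ($31), Car 106→Request R3 ($57), Car 44→Request R5 ($62), Car 70→Request R1 ($49) — total 61+31+57+62+49 = $260.
Row-greedy (each driver in turn takes its best remaining request) gives $205, worse by 55.
Next-best assignment: Car 63→Request R6, Car 91→Request R3, Car 106→Request R4, Car 44→Request R5, Car 70→Request R1 = $252.

Maximum total: $260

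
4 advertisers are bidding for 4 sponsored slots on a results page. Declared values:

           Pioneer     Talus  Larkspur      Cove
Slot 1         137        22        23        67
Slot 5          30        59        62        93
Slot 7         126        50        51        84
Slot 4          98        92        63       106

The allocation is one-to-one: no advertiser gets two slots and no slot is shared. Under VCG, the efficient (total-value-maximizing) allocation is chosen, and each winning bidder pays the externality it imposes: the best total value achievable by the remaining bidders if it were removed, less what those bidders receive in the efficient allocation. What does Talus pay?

Talus pays $22.

Efficient allocation: Pioneer→Slot 1 ($137), Talus→Slot 4 ($92), Larkspur→Slot 5 ($62), Cove→Slot 7 ($84); total welfare W = $375.
Talus receives Slot 4 at value $92, so the others get W − 92 = $283.
Without Talus: best allocation of the remaining 3 bidders over all 4 slots is Pioneer→Slot 1 ($137), Larkspur→Slot 5 ($62), Cove→Slot 4 ($106), total $305.
VCG payment = (others' best without Talus) − (others' welfare with Talus) = 305 − 283 = $22.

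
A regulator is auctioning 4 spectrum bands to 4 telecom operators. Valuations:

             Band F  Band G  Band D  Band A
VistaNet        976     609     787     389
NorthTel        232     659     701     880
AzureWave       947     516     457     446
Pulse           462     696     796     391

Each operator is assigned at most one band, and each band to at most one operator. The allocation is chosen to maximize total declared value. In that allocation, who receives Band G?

Pulse receives Band G.

Treat this as an assignment problem: match each operator to one band.
Optimal: VistaNet→Band D ($787M), NorthTel→Band A ($880M), AzureWave→Band F ($947M), Pulse→Band G ($696M) — total 787+880+947+696 = $3310M.
Max-entry greedy (repeatedly take the single best remaining cell) gives $3168M, worse by 142.
Next-best assignment: VistaNet→Band G, NorthTel→Band A, AzureWave→Band F, Pulse→Band D = $3232M.
Swapping NorthTel↔Pulse (NorthTel→Band G $659M, Pulse→Band A $391M) loses 526.
Pulse's own top band is Band D ($796M), but forcing Pulse→Band D and reassigning the rest optimally gives only $3232M — worse by 78.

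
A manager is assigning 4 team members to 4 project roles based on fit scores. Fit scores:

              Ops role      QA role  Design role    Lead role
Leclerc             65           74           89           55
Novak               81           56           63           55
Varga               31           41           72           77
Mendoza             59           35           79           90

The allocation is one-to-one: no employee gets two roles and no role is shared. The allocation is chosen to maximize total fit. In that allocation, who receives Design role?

Varga receives Design role.

This is the linear assignment problem.
Optimal: Leclerc→QA role (74 pts), Novak→Ops role (81 pts), Varga→Design role (72 pts), Mendoza→Lead role (90 pts) — total 74+81+72+90 = 317 pts.
Max-entry greedy (repeatedly take the single best remaining cell) gives 301 pts, worse by 16.
Swapping Leclerc↔Varga (Leclerc→Design role 89 pts, Varga→QA role 41 pts) loses 16.
Every other assignment is strictly worse.
Varga's own top role is Lead role (77 pts), but forcing Varga→Lead role and reassigning the rest optimally gives only 311 pts — worse by 6.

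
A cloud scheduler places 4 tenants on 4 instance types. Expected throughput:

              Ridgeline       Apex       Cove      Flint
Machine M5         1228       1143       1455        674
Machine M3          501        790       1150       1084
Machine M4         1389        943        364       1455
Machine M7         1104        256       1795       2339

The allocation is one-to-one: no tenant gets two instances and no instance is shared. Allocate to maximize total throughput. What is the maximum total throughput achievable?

Optimal: Ridgeline→Machine M4 (1389 ops/s), Apex→Machine M5 (1143 ops/s), Cove→Machine M3 (1150 ops/s), Flint→Machine M7 (2339 ops/s) — total 1389+1143+1150+2339 = 6021 ops/s.
Column-greedy (each instance in turn goes to its best remaining tenant) gives 4184 ops/s, worse by 1837.
Next-best assignment: Ridgeline→Machine M4, Apex→Machine M3, Cove→Machine M5, Flint→Machine M7 = 5973 ops/s.
Swapping Cove↔Flint (Cove→Machine M7 1795 ops/s, Flint→Machine M3 1084 ops/s) loses 610.

Maximum total: 6021 ops/s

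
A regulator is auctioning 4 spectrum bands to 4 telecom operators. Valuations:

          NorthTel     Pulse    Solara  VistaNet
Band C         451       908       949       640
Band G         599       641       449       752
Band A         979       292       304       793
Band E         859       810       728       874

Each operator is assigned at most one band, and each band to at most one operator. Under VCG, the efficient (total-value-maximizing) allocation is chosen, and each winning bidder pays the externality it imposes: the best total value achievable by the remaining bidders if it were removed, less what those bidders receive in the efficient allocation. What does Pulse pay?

Efficient allocation: NorthTel→Band A ($979M), Pulse→Band E ($810M), Solara→Band C ($949M), VistaNet→Band G ($752M); total welfare W = $3490M.
Pulse receives Band E at value $810M, so the others get W − 810 = $2680M.
Without Pulse: best allocation of the remaining 3 bidders over all 4 bands is NorthTel→Band A ($979M), Solara→Band C ($949M), VistaNet→Band E ($874M), total $2802M.
VCG payment = (others' best without Pulse) − (others' welfare with Pulse) = 2802 − 2680 = $122M.

Pulse pays $122M.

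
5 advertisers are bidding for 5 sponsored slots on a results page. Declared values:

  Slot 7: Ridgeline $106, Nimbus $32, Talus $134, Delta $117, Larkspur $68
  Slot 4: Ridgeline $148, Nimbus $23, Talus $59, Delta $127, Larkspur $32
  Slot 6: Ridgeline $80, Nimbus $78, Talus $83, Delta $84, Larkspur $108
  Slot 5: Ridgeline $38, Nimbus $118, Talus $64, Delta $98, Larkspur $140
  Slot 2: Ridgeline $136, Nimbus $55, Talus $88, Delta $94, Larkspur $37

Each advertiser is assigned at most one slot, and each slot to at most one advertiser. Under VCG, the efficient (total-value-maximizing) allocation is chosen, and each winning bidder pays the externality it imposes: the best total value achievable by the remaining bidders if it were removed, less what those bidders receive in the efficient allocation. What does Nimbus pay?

Efficient allocation: Ridgeline→Slot 2 ($136), Nimbus→Slot 5 ($118), Talus→Slot 7 ($134), Delta→Slot 4 ($127), Larkspur→Slot 6 ($108); total welfare W = $623.
Nimbus receives Slot 5 at value $118, so the others get W − 118 = $505.
Without Nimbus: best allocation of the remaining 4 bidders over all 5 slots is Ridgeline→Slot 2 ($136), Talus→Slot 7 ($134), Delta→Slot 4 ($127), Larkspur→Slot 5 ($140), total $537.
VCG payment = (others' best without Nimbus) − (others' welfare with Nimbus) = 537 − 505 = $32.

Nimbus pays $32.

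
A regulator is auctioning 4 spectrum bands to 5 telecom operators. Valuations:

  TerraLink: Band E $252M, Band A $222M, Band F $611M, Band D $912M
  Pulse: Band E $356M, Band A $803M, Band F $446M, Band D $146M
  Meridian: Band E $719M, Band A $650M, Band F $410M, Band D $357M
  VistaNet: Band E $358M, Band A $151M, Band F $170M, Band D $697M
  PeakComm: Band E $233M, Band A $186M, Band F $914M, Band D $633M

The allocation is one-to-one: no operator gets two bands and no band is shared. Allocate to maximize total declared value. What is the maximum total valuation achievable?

Maximum total: $3348M

Optimal: Meridian→Band E ($719M), Pulse→Band A ($803M), PeakComm→Band F ($914M), TerraLink→Band D ($912M) — total 719+803+914+912 = $3348M.
Row-greedy (each operator in turn takes its best remaining band) gives $2604M, worse by 744.
Next-best assignment: Meridian→Band E, Pulse→Band A, PeakComm→Band F, VistaNet→Band D = $3133M.
Swapping PeakComm↔TerraLink (PeakComm→Band D $633M, TerraLink→Band F $611M) loses 582.
Every other assignment is strictly worse.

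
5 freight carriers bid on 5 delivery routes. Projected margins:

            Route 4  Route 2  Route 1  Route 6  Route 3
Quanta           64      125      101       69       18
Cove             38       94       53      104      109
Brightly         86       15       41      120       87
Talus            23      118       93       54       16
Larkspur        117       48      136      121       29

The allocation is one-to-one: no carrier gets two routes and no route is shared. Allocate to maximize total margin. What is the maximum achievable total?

Optimal: Quanta→Route 1 ($101k), Cove→Route 3 ($109k), Brightly→Route 6 ($120k), Talus→Route 2 ($118k), Larkspur→Route 4 ($117k) — total 101+109+120+118+117 = $565k.
Max-entry greedy (repeatedly take the single best remaining cell) gives $513k, worse by 52.
Swapping Larkspur↔Cove (Larkspur→Route 3 $29k, Cove→Route 4 $38k) loses 159.
No other one-to-one assignment exceeds $565k.

Max total: $565k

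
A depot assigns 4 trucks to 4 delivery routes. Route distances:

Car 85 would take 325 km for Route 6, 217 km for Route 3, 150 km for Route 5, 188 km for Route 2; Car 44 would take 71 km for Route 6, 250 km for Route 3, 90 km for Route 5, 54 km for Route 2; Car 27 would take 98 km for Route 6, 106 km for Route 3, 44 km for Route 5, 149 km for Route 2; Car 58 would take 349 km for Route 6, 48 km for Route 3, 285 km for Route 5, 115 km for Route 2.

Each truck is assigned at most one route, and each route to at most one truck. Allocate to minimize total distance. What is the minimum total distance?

Optimal: Car 85→Route 5 (150 km), Car 44→Route 2 (54 km), Car 27→Route 6 (98 km), Car 58→Route 3 (48 km) — total 150+54+98+48 = 350 km.
Column-greedy (each route in turn goes to its cheapest remaining truck) gives 351 km, worse by 1.
Next-best assignment: Car 85→Route 2, Car 44→Route 6, Car 27→Route 5, Car 58→Route 3 = 351 km.
No other one-to-one assignment undercuts 350 km.

Min total: 350 km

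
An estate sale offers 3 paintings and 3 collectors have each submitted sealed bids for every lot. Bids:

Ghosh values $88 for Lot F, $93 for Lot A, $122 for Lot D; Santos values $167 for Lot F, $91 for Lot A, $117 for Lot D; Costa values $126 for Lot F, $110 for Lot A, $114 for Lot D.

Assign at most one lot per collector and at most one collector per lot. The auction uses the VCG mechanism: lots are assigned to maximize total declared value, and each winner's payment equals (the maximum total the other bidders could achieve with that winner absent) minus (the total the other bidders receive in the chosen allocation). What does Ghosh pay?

Ghosh pays $4.

Efficient allocation: Ghosh→Lot D ($122), Santos→Lot F ($167), Costa→Lot A ($110); total welfare W = $399.
Ghosh receives Lot D at value $122, so the others get W − 122 = $277.
Without Ghosh: best allocation of the remaining 2 bidders over all 3 lots is Santos→Lot F ($167), Costa→Lot D ($114), total $281.
VCG payment = (others' best without Ghosh) − (others' welfare with Ghosh) = 281 − 277 = $4.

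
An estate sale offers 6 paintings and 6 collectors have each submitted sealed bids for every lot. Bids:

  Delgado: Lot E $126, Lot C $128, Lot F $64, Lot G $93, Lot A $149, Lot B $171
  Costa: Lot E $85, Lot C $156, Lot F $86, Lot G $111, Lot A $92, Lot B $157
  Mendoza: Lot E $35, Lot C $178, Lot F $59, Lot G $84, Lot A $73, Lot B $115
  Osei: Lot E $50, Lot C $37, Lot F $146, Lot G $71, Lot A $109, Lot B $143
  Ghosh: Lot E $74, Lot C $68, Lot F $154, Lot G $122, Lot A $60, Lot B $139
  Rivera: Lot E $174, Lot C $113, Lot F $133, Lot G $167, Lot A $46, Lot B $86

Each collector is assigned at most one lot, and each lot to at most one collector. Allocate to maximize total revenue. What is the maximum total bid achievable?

Optimal: Delgado→Lot A ($149), Costa→Lot B ($157), Mendoza→Lot C ($178), Osei→Lot F ($146), Ghosh→Lot G ($122), Rivera→Lot E ($174) — total 149+157+178+146+122+174 = $926.
Next-best assignment: Delgado→Lot A, Costa→Lot G, Mendoza→Lot C, Osei→Lot B, Ghosh→Lot F, Rivera→Lot E = $909.
Swapping Osei↔Rivera (Osei→Lot E $50, Rivera→Lot F $133) loses 137.
Every other assignment is strictly worse.

Max total: $926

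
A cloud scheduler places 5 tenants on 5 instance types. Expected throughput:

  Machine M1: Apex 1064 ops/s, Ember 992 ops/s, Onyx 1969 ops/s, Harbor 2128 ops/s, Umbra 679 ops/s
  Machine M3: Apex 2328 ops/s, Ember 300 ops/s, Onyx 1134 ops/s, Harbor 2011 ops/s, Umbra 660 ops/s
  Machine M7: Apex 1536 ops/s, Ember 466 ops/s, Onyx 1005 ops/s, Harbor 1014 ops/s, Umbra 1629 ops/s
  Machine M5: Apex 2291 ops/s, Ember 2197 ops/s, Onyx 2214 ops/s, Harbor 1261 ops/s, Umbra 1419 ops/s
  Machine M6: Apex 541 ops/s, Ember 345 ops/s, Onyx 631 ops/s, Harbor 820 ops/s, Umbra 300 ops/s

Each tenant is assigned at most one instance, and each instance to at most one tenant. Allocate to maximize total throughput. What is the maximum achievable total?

This is the linear assignment problem.
Optimal: Apex→Machine M3 (2328 ops/s), Ember→Machine M5 (2197 ops/s), Onyx→Machine M1 (1969 ops/s), Harbor→Machine M6 (820 ops/s), Umbra→Machine M7 (1629 ops/s) — total 2328+2197+1969+820+1629 = 8943 ops/s.
Row-greedy (each tenant in turn takes its best remaining instance) gives 7808 ops/s, worse by 1135.
Swapping Onyx↔Umbra (Onyx→Machine M7 1005 ops/s, Umbra→Machine M1 679 ops/s) loses 1914.

Max total: 8943 ops/s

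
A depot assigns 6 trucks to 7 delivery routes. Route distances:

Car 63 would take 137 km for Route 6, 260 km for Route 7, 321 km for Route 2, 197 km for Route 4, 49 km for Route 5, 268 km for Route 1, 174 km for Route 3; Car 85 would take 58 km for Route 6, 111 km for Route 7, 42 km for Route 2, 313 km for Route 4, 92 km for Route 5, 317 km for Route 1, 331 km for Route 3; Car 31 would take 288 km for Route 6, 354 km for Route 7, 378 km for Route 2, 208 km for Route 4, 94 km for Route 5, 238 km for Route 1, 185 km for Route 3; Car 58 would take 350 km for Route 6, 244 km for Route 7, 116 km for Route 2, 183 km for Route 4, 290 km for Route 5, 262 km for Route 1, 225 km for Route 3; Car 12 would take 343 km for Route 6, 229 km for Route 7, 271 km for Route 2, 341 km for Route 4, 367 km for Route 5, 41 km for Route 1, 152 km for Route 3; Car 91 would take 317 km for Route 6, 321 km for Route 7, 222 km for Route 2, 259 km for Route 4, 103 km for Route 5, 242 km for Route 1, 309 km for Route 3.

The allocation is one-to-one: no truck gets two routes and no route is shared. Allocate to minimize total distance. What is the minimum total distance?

Minimum total: 691 km

Optimal: Car 63→Route 6 (137 km), Car 85→Route 2 (42 km), Car 31→Route 3 (185 km), Car 58→Route 4 (183 km), Car 12→Route 1 (41 km), Car 91→Route 5 (103 km) — total 137+42+185+183+41+103 = 691 km.
Min-entry greedy (repeatedly take the single cheapest remaining cell) gives 817 km, worse by 126.
Next-best assignment: Car 63→Route 6, Car 85→Route 7, Car 31→Route 3, Car 58→Route 2, Car 12→Route 1, Car 91→Route 5 = 693 km.
Checked against all permutations: 691 km is optimal.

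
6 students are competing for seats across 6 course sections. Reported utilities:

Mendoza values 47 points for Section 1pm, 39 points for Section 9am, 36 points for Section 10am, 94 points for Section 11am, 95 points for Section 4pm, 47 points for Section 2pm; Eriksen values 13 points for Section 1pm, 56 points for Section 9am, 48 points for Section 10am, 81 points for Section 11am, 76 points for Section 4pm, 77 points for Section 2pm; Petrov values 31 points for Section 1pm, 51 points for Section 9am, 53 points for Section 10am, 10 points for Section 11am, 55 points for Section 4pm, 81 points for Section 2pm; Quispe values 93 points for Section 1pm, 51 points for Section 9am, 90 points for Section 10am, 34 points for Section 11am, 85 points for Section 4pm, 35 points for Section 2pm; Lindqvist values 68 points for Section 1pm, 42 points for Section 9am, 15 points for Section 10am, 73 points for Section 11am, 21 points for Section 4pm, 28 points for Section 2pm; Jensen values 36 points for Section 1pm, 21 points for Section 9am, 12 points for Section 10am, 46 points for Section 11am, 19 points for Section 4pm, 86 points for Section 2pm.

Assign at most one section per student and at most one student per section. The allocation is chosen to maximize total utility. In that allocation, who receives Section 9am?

Optimal: Mendoza→Section 4pm (95 points), Eriksen→Section 11am (81 points), Petrov→Section 9am (51 points), Quispe→Section 10am (90 points), Lindqvist→Section 1pm (68 points), Jensen→Section 2pm (86 points) — total 95+81+51+90+68+86 = 471 points.
Max-entry greedy (repeatedly take the single best remaining cell) gives 450 points, worse by 21.
Next-best assignment: Mendoza→Section 11am, Eriksen→Section 4pm, Petrov→Section 9am, Quispe→Section 10am, Lindqvist→Section 1pm, Jensen→Section 2pm = 465 points.
No other one-to-one assignment exceeds 471 points.
Petrov's own top section is Section 2pm (81 points), but forcing Petrov→Section 2pm and reassigning the rest optimally gives only 436 points — worse by 35.

Petrov receives Section 9am.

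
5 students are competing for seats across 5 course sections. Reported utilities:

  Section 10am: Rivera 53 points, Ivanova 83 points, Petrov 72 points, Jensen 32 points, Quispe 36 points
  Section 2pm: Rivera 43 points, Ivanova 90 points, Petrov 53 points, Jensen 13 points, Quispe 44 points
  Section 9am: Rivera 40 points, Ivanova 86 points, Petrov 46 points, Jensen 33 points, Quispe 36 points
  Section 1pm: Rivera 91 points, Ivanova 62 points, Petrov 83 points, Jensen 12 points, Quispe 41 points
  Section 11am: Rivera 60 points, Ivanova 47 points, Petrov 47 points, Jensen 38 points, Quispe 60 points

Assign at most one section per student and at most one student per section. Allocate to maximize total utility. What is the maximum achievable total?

This is the linear assignment problem.
Optimal: Rivera→Section 1pm (91 points), Ivanova→Section 2pm (90 points), Petrov→Section 10am (72 points), Jensen→Section 9am (33 points), Quispe→Section 11am (60 points) — total 91+90+72+33+60 = 346 points.
Column-greedy (each section in turn goes to its best remaining student) gives 255 points, worse by 91.

Maximum total: 346 points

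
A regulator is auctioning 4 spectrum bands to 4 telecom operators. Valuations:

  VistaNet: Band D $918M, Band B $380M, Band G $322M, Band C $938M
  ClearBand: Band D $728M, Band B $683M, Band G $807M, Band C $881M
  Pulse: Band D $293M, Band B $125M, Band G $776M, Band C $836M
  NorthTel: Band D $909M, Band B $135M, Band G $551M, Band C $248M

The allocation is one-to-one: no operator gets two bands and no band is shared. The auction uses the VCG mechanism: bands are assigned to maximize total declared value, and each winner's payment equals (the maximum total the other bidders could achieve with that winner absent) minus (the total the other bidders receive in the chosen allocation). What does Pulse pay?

Efficient allocation: VistaNet→Band C ($938M), ClearBand→Band B ($683M), Pulse→Band G ($776M), NorthTel→Band D ($909M); total welfare W = $3306M.
Pulse receives Band G at value $776M, so the others get W − 776 = $2530M.
Without Pulse: best allocation of the remaining 3 bidders over all 4 bands is VistaNet→Band C ($938M), ClearBand→Band G ($807M), NorthTel→Band D ($909M), total $2654M.
VCG payment = (others' best without Pulse) − (others' welfare with Pulse) = 2654 − 2530 = $124M.

Pulse pays $124M.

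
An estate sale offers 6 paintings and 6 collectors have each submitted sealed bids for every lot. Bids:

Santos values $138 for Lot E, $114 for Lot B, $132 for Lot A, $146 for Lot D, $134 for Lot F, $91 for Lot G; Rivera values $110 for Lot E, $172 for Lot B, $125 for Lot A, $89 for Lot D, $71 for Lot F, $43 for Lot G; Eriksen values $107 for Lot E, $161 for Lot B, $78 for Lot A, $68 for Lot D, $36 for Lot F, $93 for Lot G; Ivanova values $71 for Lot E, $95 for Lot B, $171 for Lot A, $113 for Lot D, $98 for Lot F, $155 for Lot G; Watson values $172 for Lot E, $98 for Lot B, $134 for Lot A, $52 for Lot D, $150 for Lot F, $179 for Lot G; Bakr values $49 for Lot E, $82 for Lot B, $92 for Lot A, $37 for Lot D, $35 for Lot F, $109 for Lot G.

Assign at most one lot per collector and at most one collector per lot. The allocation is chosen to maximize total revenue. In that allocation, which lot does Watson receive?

Optimal: Santos→Lot D ($146), Rivera→Lot B ($172), Eriksen→Lot E ($107), Ivanova→Lot A ($171), Watson→Lot F ($150), Bakr→Lot G ($109) — total 146+172+107+171+150+109 = $855.
Row-greedy (each collector in turn takes its best remaining lot) gives $810, worse by 45.
Next-best assignment: Santos→Lot D, Rivera→Lot E, Eriksen→Lot B, Ivanova→Lot A, Watson→Lot F, Bakr→Lot G = $847.
Watson's own top lot is Lot G ($179), but forcing Watson→Lot G and reassigning the rest optimally gives only $810 — worse by 45.

Watson receives Lot F.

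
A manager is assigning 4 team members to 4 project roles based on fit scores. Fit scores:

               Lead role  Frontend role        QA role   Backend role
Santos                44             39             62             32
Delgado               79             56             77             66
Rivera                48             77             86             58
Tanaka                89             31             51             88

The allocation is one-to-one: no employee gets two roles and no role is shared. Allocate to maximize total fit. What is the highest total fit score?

This is a one-to-one assignment (maximum-weight bipartite matching).
Optimal: Santos→QA role (62 pts), Delgado→Lead role (79 pts), Rivera→Frontend role (77 pts), Tanaka→Backend role (88 pts) — total 62+79+77+88 = 306 pts.
Max-entry greedy (repeatedly take the single best remaining cell) gives 280 pts, worse by 26.
Next-best assignment: Santos→QA role, Delgado→Backend role, Rivera→Frontend role, Tanaka→Lead role = 294 pts.

Maximum total: 306 pts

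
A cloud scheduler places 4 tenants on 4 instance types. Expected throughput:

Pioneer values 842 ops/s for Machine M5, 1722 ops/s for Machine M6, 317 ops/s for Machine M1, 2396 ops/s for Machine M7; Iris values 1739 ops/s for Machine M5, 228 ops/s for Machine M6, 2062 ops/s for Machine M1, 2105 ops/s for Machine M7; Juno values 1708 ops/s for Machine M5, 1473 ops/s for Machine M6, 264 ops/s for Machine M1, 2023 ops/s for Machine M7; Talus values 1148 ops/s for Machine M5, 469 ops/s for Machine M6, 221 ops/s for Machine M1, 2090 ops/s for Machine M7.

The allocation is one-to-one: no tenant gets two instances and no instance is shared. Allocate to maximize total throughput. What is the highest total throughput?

Maximum total: 7582 ops/s

This is a one-to-one assignment (maximum-weight bipartite matching).
Optimal: Pioneer→Machine M6 (1722 ops/s), Iris→Machine M1 (2062 ops/s), Juno→Machine M5 (1708 ops/s), Talus→Machine M7 (2090 ops/s) — total 1722+2062+1708+2090 = 7582 ops/s.
Column-greedy (each instance in turn goes to its best remaining tenant) gives 5815 ops/s, worse by 1767.
Next-best assignment: Pioneer→Machine M7, Iris→Machine M1, Juno→Machine M6, Talus→Machine M5 = 7079 ops/s.
Checked against all permutations: 7582 ops/s is optimal.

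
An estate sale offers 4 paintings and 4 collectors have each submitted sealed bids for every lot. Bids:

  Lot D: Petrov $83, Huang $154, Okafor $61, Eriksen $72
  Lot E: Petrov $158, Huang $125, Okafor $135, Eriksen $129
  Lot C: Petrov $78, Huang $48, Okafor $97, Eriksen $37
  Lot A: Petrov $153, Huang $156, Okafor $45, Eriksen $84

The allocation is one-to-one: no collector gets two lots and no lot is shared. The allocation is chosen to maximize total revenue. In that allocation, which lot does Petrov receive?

This is a one-to-one assignment (maximum-weight bipartite matching).
Optimal: Petrov→Lot A ($153), Huang→Lot D ($154), Okafor→Lot C ($97), Eriksen→Lot E ($129) — total 153+154+97+129 = $533.
Row-greedy (each collector in turn takes its best remaining lot) gives $483, worse by 50.
Petrov's own top lot is Lot E ($158), but forcing Petrov→Lot E and reassigning the rest optimally gives only $493 — worse by 40.

Petrov receives Lot A.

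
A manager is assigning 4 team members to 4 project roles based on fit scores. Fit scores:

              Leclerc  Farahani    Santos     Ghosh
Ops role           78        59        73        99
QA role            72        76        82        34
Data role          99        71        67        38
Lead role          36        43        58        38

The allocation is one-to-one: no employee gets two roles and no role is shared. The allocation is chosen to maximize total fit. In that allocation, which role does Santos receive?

Santos receives Lead role.

Optimal: Leclerc→Data role (99 pts), Farahani→QA role (76 pts), Santos→Lead role (58 pts), Ghosh→Ops role (99 pts) — total 99+76+58+99 = 332 pts.
Row-greedy (each employee in turn takes its best remaining role) gives 286 pts, worse by 46.
Next-best assignment: Leclerc→Data role, Farahani→Lead role, Santos→QA role, Ghosh→Ops role = 323 pts.
Santos's own top role is QA role (82 pts), but forcing Santos→QA role and reassigning the rest optimally gives only 323 pts — worse by 9.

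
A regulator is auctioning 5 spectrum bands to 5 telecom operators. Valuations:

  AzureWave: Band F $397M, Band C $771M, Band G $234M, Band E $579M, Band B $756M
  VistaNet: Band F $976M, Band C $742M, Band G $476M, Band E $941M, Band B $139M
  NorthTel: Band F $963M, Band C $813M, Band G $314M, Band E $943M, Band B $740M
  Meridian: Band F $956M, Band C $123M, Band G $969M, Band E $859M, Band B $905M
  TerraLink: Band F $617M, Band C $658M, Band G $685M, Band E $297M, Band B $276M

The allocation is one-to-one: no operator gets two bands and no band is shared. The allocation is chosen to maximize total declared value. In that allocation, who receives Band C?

TerraLink receives Band C.

Optimal: AzureWave→Band B ($756M), VistaNet→Band F ($976M), NorthTel→Band E ($943M), Meridian→Band G ($969M), TerraLink→Band C ($658M) — total 756+976+943+969+658 = $4302M.
Row-greedy (each operator in turn takes its best remaining band) gives $3935M, worse by 367.
Next-best assignment: AzureWave→Band B, VistaNet→Band E, NorthTel→Band F, Meridian→Band G, TerraLink→Band C = $4287M.
TerraLink's own top band is Band G ($685M), but forcing TerraLink→Band G and reassigning the rest optimally gives only $4280M — worse by 22.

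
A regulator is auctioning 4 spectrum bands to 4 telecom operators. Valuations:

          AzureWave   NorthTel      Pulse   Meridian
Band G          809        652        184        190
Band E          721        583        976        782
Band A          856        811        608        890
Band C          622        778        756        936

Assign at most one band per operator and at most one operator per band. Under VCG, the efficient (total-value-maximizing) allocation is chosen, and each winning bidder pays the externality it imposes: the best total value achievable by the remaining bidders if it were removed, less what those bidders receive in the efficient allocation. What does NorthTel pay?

Efficient allocation: AzureWave→Band G ($809M), NorthTel→Band A ($811M), Pulse→Band E ($976M), Meridian→Band C ($936M); total welfare W = $3532M.
NorthTel receives Band A at value $811M, so the others get W − 811 = $2721M.
Without NorthTel: best allocation of the remaining 3 bidders over all 4 bands is AzureWave→Band A ($856M), Pulse→Band E ($976M), Meridian→Band C ($936M), total $2768M.
VCG payment = (others' best without NorthTel) − (others' welfare with NorthTel) = 2768 − 2721 = $47M.

NorthTel pays $47M.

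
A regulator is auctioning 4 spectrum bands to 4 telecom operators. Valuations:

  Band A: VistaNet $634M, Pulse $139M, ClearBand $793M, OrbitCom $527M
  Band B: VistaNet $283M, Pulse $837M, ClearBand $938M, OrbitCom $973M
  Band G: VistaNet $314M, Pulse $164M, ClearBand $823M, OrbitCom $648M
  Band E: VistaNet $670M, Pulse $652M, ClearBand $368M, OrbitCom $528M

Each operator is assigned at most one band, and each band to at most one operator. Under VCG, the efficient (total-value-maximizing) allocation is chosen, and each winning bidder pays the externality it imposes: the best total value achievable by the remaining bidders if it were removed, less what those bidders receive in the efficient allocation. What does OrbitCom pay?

OrbitCom pays $221M.

Efficient allocation: VistaNet→Band A ($634M), Pulse→Band E ($652M), ClearBand→Band G ($823M), OrbitCom→Band B ($973M); total welfare W = $3082M.
OrbitCom receives Band B at value $973M, so the others get W − 973 = $2109M.
Without OrbitCom: best allocation of the remaining 3 bidders over all 4 bands is VistaNet→Band E ($670M), Pulse→Band B ($837M), ClearBand→Band G ($823M), total $2330M.
VCG payment = (others' best without OrbitCom) − (others' welfare with OrbitCom) = 2330 − 2109 = $221M.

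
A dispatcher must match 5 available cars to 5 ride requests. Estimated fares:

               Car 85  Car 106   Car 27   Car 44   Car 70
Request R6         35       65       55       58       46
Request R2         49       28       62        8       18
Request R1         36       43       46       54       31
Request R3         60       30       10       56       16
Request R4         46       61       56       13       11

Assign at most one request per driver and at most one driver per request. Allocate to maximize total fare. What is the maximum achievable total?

Maximum total: $283

Treat this as an assignment problem: match each driver to one request.
Optimal: Car 85→Request R3 ($60), Car 106→Request R4 ($61), Car 27→Request R2 ($62), Car 44→Request R1 ($54), Car 70→Request R6 ($46) — total 60+61+62+54+46 = $283.
Row-greedy (each driver in turn takes its best remaining request) gives $252, worse by 31.
Next-best assignment: Car 85→Request R3, Car 106→Request R4, Car 27→Request R2, Car 44→Request R6, Car 70→Request R1 = $272.
Swapping Car 70↔Car 85 (Car 70→Request R3 $16, Car 85→Request R6 $35) loses 55.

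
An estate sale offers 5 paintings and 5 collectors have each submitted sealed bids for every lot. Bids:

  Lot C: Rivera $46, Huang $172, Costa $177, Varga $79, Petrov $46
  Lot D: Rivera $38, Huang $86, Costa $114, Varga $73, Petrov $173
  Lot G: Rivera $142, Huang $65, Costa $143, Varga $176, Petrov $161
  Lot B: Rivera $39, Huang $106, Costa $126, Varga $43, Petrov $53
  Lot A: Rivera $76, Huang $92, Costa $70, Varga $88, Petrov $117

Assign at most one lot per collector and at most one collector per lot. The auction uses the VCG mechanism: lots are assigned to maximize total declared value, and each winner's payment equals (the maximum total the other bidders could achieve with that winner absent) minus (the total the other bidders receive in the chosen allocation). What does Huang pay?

Huang pays $51.

Efficient allocation: Rivera→Lot A ($76), Huang→Lot C ($172), Costa→Lot B ($126), Varga→Lot G ($176), Petrov→Lot D ($173); total welfare W = $723.
Huang receives Lot C at value $172, so the others get W − 172 = $551.
Without Huang: best allocation of the remaining 4 bidders over all 5 lots is Rivera→Lot A ($76), Costa→Lot C ($177), Varga→Lot G ($176), Petrov→Lot D ($173), total $602.
VCG payment = (others' best without Huang) − (others' welfare with Huang) = 602 − 551 = $51.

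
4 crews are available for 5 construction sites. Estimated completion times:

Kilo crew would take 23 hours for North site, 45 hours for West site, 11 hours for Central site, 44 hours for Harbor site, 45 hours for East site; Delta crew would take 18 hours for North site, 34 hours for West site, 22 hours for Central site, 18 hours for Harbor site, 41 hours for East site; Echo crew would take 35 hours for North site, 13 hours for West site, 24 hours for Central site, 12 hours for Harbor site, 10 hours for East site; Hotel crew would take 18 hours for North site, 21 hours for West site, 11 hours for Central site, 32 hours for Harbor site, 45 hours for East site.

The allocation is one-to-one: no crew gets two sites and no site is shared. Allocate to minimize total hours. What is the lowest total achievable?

This is a one-to-one assignment (minimum-cost bipartite matching).
Optimal: Kilo crew→Central site (11 hours), Delta crew→Harbor site (18 hours), Echo crew→East site (10 hours), Hotel crew→North site (18 hours) — total 11+18+10+18 = 57 hours.
Min-entry greedy (repeatedly take the single cheapest remaining cell) gives 60 hours, worse by 3.
Next-best assignment: Kilo crew→Central site, Delta crew→North site, Echo crew→East site, Hotel crew→West site = 60 hours.
Swapping Echo crew↔Delta crew (Echo crew→Harbor site 12 hours, Delta crew→East site 41 hours) adds 25.
Every other assignment is strictly worse.

Minimum total: 57 hours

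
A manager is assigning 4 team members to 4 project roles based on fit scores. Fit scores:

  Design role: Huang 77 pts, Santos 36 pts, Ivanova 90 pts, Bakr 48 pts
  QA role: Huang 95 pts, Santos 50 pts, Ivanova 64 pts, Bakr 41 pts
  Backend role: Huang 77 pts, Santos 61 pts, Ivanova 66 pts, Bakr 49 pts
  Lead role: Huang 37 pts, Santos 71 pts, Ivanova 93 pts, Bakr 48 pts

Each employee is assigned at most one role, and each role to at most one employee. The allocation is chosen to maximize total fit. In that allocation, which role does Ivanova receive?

Optimal: Huang→QA role (95 pts), Santos→Lead role (71 pts), Ivanova→Design role (90 pts), Bakr→Backend role (49 pts) — total 95+71+90+49 = 305 pts.
Column-greedy (each role in turn goes to its best remaining employee) gives 294 pts, worse by 11.
Swapping Santos↔Huang (Santos→QA role 50 pts, Huang→Lead role 37 pts) loses 79.
Every other assignment is strictly worse.
Ivanova's own top role is Lead role (93 pts), but forcing Ivanova→Lead role and reassigning the rest optimally gives only 297 pts — worse by 8.

Ivanova receives Design role.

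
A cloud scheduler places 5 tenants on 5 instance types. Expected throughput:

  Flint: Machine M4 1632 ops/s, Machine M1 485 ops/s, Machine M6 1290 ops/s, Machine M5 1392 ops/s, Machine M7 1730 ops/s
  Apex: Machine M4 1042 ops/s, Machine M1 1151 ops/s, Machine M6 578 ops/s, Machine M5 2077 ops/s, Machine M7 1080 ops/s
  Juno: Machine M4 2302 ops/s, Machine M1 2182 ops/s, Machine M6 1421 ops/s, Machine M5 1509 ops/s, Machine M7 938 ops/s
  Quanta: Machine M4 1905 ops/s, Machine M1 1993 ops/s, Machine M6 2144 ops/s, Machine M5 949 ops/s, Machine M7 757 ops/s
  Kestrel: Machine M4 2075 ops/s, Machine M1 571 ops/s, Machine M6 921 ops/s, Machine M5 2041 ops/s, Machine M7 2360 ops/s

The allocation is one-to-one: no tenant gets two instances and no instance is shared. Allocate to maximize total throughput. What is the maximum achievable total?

Max total: 10395 ops/s

Optimal: Flint→Machine M4 (1632 ops/s), Apex→Machine M5 (2077 ops/s), Juno→Machine M1 (2182 ops/s), Quanta→Machine M6 (2144 ops/s), Kestrel→Machine M7 (2360 ops/s) — total 1632+2077+2182+2144+2360 = 10395 ops/s.
Max-entry greedy (repeatedly take the single best remaining cell) gives 9368 ops/s, worse by 1027.
No other one-to-one assignment exceeds 10395 ops/s.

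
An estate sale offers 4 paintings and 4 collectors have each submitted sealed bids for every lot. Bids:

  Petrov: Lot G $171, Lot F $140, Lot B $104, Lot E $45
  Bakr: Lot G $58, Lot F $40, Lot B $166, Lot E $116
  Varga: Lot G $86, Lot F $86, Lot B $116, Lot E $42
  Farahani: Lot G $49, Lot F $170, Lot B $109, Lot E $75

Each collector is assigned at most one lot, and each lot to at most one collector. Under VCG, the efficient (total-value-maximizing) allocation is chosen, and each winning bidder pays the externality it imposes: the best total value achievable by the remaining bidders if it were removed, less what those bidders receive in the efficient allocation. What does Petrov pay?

Efficient allocation: Petrov→Lot G ($171), Bakr→Lot E ($116), Varga→Lot B ($116), Farahani→Lot F ($170); total welfare W = $573.
Petrov receives Lot G at value $171, so the others get W − 171 = $402.
Without Petrov: best allocation of the remaining 3 bidders over all 4 lots is Bakr→Lot B ($166), Varga→Lot G ($86), Farahani→Lot F ($170), total $422.
VCG payment = (others' best without Petrov) − (others' welfare with Petrov) = 422 − 402 = $20.

Petrov pays $20.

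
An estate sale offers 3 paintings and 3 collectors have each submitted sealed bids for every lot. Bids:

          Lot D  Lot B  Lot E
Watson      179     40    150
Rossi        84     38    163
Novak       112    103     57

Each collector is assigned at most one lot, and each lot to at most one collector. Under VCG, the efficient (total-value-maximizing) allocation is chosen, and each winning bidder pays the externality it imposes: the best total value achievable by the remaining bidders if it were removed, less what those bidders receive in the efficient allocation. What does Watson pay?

Efficient allocation: Watson→Lot D ($179), Rossi→Lot E ($163), Novak→Lot B ($103); total welfare W = $445.
Watson receives Lot D at value $179, so the others get W − 179 = $266.
Without Watson: best allocation of the remaining 2 bidders over all 3 lots is Rossi→Lot E ($163), Novak→Lot D ($112), total $275.
VCG payment = (others' best without Watson) − (others' welfare with Watson) = 275 − 266 = $9.

Watson pays $9.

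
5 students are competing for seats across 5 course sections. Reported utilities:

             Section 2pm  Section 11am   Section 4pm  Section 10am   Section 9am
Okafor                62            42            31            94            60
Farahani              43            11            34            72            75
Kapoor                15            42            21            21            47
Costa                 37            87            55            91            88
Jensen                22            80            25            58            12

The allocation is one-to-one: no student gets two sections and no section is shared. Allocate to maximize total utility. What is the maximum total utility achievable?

Max total: 329 points

Optimal: Okafor→Section 2pm (62 points), Farahani→Section 9am (75 points), Kapoor→Section 4pm (21 points), Costa→Section 10am (91 points), Jensen→Section 11am (80 points) — total 62+75+21+91+80 = 329 points.
Max-entry greedy (repeatedly take the single best remaining cell) gives 326 points, worse by 3.
Every other assignment is strictly worse.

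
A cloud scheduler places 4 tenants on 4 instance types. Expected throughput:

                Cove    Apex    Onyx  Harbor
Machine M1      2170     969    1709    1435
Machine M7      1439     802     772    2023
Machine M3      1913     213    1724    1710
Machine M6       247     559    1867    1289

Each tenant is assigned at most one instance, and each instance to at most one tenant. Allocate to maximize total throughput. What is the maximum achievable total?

Optimal: Cove→Machine M3 (1913 ops/s), Apex→Machine M1 (969 ops/s), Onyx→Machine M6 (1867 ops/s), Harbor→Machine M7 (2023 ops/s) — total 1913+969+1867+2023 = 6772 ops/s.
Every other assignment is strictly worse.

Max total: 6772 ops/s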